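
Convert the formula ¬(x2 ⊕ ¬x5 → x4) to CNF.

¬(x2 ⊕ ¬x5 → x4)
≡ ¬(¬(x2 ⊕ ¬x5) ∨ x4)   — eliminate →
≡ ¬(¬((x2 ∨ ¬x5) ∧ ¬(x2 ∧ ¬x5)) ∨ x4)   — expand ⊕
≡ ¬¬((x2 ∨ ¬x5) ∧ ¬(x2 ∧ ¬x5)) ∧ ¬x4   — De Morgan
≡ (x2 ∨ ¬x5) ∧ ¬(x2 ∧ ¬x5) ∧ ¬x4   — double negation
≡ (x2 ∨ ¬x5) ∧ (¬x2 ∨ ¬¬x5) ∧ ¬x4   — De Morgan
≡ (x2 ∨ ¬x5) ∧ (¬x2 ∨ x5) ∧ ¬x4   — double negation

(x2 ∨ ¬x5) ∧ (¬x2 ∨ x5) ∧ ¬x4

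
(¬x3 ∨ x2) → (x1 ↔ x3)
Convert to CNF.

(¬x3 ∨ x2) → (x1 ↔ x3)
⇔ ¬(¬x3 ∨ x2) ∨ (x1 ↔ x3)   [eliminate →]
⇔ ¬(¬x3 ∨ x2) ∨ ((x1 → x3) ∧ (x3 → x1))   [eliminate ↔]
⇔ ¬(¬x3 ∨ x2) ∨ ((¬x1 ∨ x3) ∧ (x3 → x1))   [eliminate →]
⇔ ¬(¬x3 ∨ x2) ∨ ((¬x1 ∨ x3) ∧ (¬x3 ∨ x1))   [eliminate →]
⇔ (¬¬x3 ∧ ¬x2) ∨ ((¬x1 ∨ x3) ∧ (¬x3 ∨ x1))   [De Morgan]
⇔ (x3 ∧ ¬x2) ∨ ((¬x1 ∨ x3) ∧ (¬x3 ∨ x1))   [double negation]
⇔ (x3 ∨ ¬x1 ∨ x3) ∧ (x3 ∨ ¬x3 ∨ x1) ∧ (¬x2 ∨ ¬x1 ∨ x3) ∧ (¬x2 ∨ ¬x3 ∨ x1)   [distribute ∨ over ∧]
⇔ (x3 ∨ ¬x1) ∧ (¬x2 ∨ ¬x3 ∨ x1)   [simplify]

(x3 ∨ ¬x1) ∧ (¬x2 ∨ ¬x3 ∨ x1)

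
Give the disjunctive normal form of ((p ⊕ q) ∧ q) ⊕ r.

(¬p ∧ q ∧ ¬r) ∨ (q ∧ p ∧ r) ∨ (¬q ∧ r)

((p ⊕ q) ∧ q) ⊕ r
≡ ((p ⊕ q) ∧ q ∧ ¬r) ∨ (¬((p ⊕ q) ∧ q) ∧ r)
≡ (((p ∧ ¬q) ∨ (¬p ∧ q)) ∧ q ∧ ¬r) ∨ (¬((p ⊕ q) ∧ q) ∧ r)
≡ (((p ∧ ¬q) ∨ (¬p ∧ q)) ∧ q ∧ ¬r) ∨ (¬(((p ∧ ¬q) ∨ (¬p ∧ q)) ∧ q) ∧ r)
≡ (((p ∧ ¬q) ∨ (¬p ∧ q)) ∧ q ∧ ¬r) ∨ ((¬((p ∧ ¬q) ∨ (¬p ∧ q)) ∨ ¬q) ∧ r)
≡ (((p ∧ ¬q) ∨ (¬p ∧ q)) ∧ q ∧ ¬r) ∨ (((¬(p ∧ ¬q) ∧ ¬(¬p ∧ q)) ∨ ¬q) ∧ r)
≡ (((p ∧ ¬q) ∨ (¬p ∧ q)) ∧ q ∧ ¬r) ∨ ((((¬p ∨ ¬¬q) ∧ ¬(¬p ∧ q)) ∨ ¬q) ∧ r)
≡ (((p ∧ ¬q) ∨ (¬p ∧ q)) ∧ q ∧ ¬r) ∨ ((((¬p ∨ q) ∧ ¬(¬p ∧ q)) ∨ ¬q) ∧ r)
≡ (((p ∧ ¬q) ∨ (¬p ∧ q)) ∧ q ∧ ¬r) ∨ ((((¬p ∨ q) ∧ (¬¬p ∨ ¬q)) ∨ ¬q) ∧ r)
≡ (((p ∧ ¬q) ∨ (¬p ∧ q)) ∧ q ∧ ¬r) ∨ ((((¬p ∨ q) ∧ (p ∨ ¬q)) ∨ ¬q) ∧ r)
≡ (p ∧ ¬q ∧ q ∧ ¬r) ∨ (¬p ∧ q ∧ q ∧ ¬r) ∨ (¬p ∧ p ∧ r) ∨ (¬p ∧ ¬q ∧ r) ∨ (q ∧ p ∧ r) ∨ (q ∧ ¬q ∧ r) ∨ (¬q ∧ r)
≡ (¬p ∧ q ∧ ¬r) ∨ (q ∧ p ∧ r) ∨ (¬q ∧ r)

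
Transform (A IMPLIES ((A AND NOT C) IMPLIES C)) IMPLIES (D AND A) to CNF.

(A IMPLIES ((A AND NOT C) IMPLIES C)) IMPLIES (D AND A)
= NOT (A IMPLIES ((A AND NOT C) IMPLIES C)) OR (D AND A)   — eliminate IMPLIES
= NOT (NOT A OR ((A AND NOT C) IMPLIES C)) OR (D AND A)   — eliminate IMPLIES
= NOT (NOT A OR NOT (A AND NOT C) OR C) OR (D AND A)   — eliminate IMPLIES
= (NOT NOT A AND NOT NOT (A AND NOT C) AND NOT C) OR (D AND A)   — De Morgan
= (A AND NOT NOT (A AND NOT C) AND NOT C) OR (D AND A)   — double negation
= (A AND A AND NOT C AND NOT C) OR (D AND A)   — double negation
= (A OR D) AND (A OR A) AND (A OR D) AND (A OR A) AND (NOT C OR D) AND (NOT C OR A) AND (NOT C OR D) AND (NOT C OR A)   — distribute OR over AND
= A AND (NOT C OR D)   — simplify

A AND (NOT C OR D)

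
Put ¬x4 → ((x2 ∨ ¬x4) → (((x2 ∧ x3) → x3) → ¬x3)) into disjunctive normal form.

¬x4 → ((x2 ∨ ¬x4) → (((x2 ∧ x3) → x3) → ¬x3))
= ¬¬x4 ∨ ((x2 ∨ ¬x4) → (((x2 ∧ x3) → x3) → ¬x3))   [eliminate →]
= ¬¬x4 ∨ ¬(x2 ∨ ¬x4) ∨ (((x2 ∧ x3) → x3) → ¬x3)   [eliminate →]
= ¬¬x4 ∨ ¬(x2 ∨ ¬x4) ∨ ¬((x2 ∧ x3) → x3) ∨ ¬x3   [eliminate →]
= ¬¬x4 ∨ ¬(x2 ∨ ¬x4) ∨ ¬(¬(x2 ∧ x3) ∨ x3) ∨ ¬x3   [eliminate →]
= x4 ∨ ¬(x2 ∨ ¬x4) ∨ ¬(¬(x2 ∧ x3) ∨ x3) ∨ ¬x3   [double negation]
= x4 ∨ (¬x2 ∧ ¬¬x4) ∨ ¬(¬(x2 ∧ x3) ∨ x3) ∨ ¬x3   [De Morgan]
= x4 ∨ (¬x2 ∧ x4) ∨ ¬(¬(x2 ∧ x3) ∨ x3) ∨ ¬x3   [double negation]
= x4 ∨ (¬x2 ∧ x4) ∨ (¬¬(x2 ∧ x3) ∧ ¬x3) ∨ ¬x3   [De Morgan]
= x4 ∨ (¬x2 ∧ x4) ∨ (x2 ∧ x3 ∧ ¬x3) ∨ ¬x3   [double negation]
= x4 ∨ ¬x3   [simplify]

x4 ∨ ¬x3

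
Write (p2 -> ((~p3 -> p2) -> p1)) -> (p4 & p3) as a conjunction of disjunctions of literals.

(p2 | p4) & (p2 | p3) & (~p1 | p4) & (~p1 | p3)

(p2 -> ((~p3 -> p2) -> p1)) -> (p4 & p3)
⇔ ~(p2 -> ((~p3 -> p2) -> p1)) | (p4 & p3)   — eliminate ->
⇔ ~(~p2 | ((~p3 -> p2) -> p1)) | (p4 & p3)   — eliminate ->
⇔ ~(~p2 | ~(~p3 -> p2) | p1) | (p4 & p3)   — eliminate ->
⇔ ~(~p2 | ~(~~p3 | p2) | p1) | (p4 & p3)   — eliminate ->
⇔ (~~p2 & ~~(~~p3 | p2) & ~p1) | (p4 & p3)   — De Morgan
⇔ (p2 & ~~(~~p3 | p2) & ~p1) | (p4 & p3)   — double negation
⇔ (p2 & (~~p3 | p2) & ~p1) | (p4 & p3)   — double negation
⇔ (p2 & (p3 | p2) & ~p1) | (p4 & p3)   — double negation
⇔ (p2 | p4) & (p2 | p3) & (p3 | p2 | p4) & (p3 | p2 | p3) & (~p1 | p4) & (~p1 | p3)   — distribute | over &
⇔ (p2 | p4) & (p2 | p3) & (~p1 | p4) & (~p1 | p3)   — simplify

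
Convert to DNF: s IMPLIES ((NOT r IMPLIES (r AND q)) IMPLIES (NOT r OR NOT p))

s IMPLIES ((NOT r IMPLIES (r AND q)) IMPLIES (NOT r OR NOT p))
⇔ NOT s OR ((NOT r IMPLIES (r AND q)) IMPLIES (NOT r OR NOT p))   — eliminate IMPLIES
⇔ NOT s OR NOT (NOT r IMPLIES (r AND q)) OR NOT r OR NOT p   — eliminate IMPLIES
⇔ NOT s OR NOT (NOT NOT r OR (r AND q)) OR NOT r OR NOT p   — eliminate IMPLIES
⇔ NOT s OR (NOT NOT NOT r AND NOT (r AND q)) OR NOT r OR NOT p   — De Morgan
⇔ NOT s OR (NOT r AND NOT (r AND q)) OR NOT r OR NOT p   — double negation
⇔ NOT s OR (NOT r AND (NOT r OR NOT q)) OR NOT r OR NOT p   — De Morgan
⇔ NOT s OR (NOT r AND NOT r) OR (NOT r AND NOT q) OR NOT r OR NOT p   — distribute AND over OR
⇔ NOT s OR NOT r OR NOT p   — simplify

NOT s OR NOT r OR NOT p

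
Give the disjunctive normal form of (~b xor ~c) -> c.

(~b xor ~c) -> c
= ~(~b xor ~c) | c   [eliminate ->]
= ~((~b & ~~c) | (~~b & ~c)) | c   [expand xor]
= (~(~b & ~~c) & ~(~~b & ~c)) | c   [De Morgan]
= ((~~b | ~~~c) & ~(~~b & ~c)) | c   [De Morgan]
= ((b | ~~~c) & ~(~~b & ~c)) | c   [double negation]
= ((b | ~c) & ~(~~b & ~c)) | c   [double negation]
= ((b | ~c) & (~~~b | ~~c)) | c   [De Morgan]
= ((b | ~c) & (~b | ~~c)) | c   [double negation]
= ((b | ~c) & (~b | c)) | c   [double negation]
= (b & ~b) | (b & c) | (~c & ~b) | (~c & c) | c   [distribute & over |]
= (~c & ~b) | c   [simplify]

(~c & ~b) | c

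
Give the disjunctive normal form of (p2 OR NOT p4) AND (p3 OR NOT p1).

(p2 AND p3) OR (p2 AND NOT p1) OR (NOT p4 AND p3) OR (NOT p4 AND NOT p1)

(p2 OR NOT p4) AND (p3 OR NOT p1)
≡ (p2 AND p3) OR (p2 AND NOT p1) OR (NOT p4 AND p3) OR (NOT p4 AND NOT p1)   [distribute AND over OR]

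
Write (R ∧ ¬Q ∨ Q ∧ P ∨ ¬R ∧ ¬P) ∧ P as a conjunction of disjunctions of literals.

(R ∧ ¬Q ∨ Q ∧ P ∨ ¬R ∧ ¬P) ∧ P
≡ (R ∨ Q ∨ ¬R) ∧ (R ∨ Q ∨ ¬P) ∧ (R ∨ P ∨ ¬R) ∧ (R ∨ P ∨ ¬P) ∧ (¬Q ∨ Q ∨ ¬R) ∧ (¬Q ∨ Q ∨ ¬P) ∧ (¬Q ∨ P ∨ ¬R) ∧ (¬Q ∨ P ∨ ¬P) ∧ P   [distribute ∨ over ∧]
≡ (R ∨ Q ∨ ¬P) ∧ P   [simplify]

(R ∨ Q ∨ ¬P) ∧ P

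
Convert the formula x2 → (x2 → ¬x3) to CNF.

¬x2 ∨ ¬x3

x2 → (x2 → ¬x3)
= ¬x2 ∨ (x2 → ¬x3)   [eliminate →]
= ¬x2 ∨ ¬x2 ∨ ¬x3   [eliminate →]
= ¬x2 ∨ ¬x3   [simplify]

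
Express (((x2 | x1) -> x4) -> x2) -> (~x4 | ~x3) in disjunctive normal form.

(((x2 | x1) -> x4) -> x2) -> (~x4 | ~x3)
≡ ~(((x2 | x1) -> x4) -> x2) | ~x4 | ~x3   [eliminate ->]
≡ ~(~((x2 | x1) -> x4) | x2) | ~x4 | ~x3   [eliminate ->]
≡ ~(~(~(x2 | x1) | x4) | x2) | ~x4 | ~x3   [eliminate ->]
≡ (~~(~(x2 | x1) | x4) & ~x2) | ~x4 | ~x3   [De Morgan]
≡ ((~(x2 | x1) | x4) & ~x2) | ~x4 | ~x3   [double negation]
≡ (((~x2 & ~x1) | x4) & ~x2) | ~x4 | ~x3   [De Morgan]
≡ (~x2 & ~x1 & ~x2) | (x4 & ~x2) | ~x4 | ~x3   [distribute & over |]
≡ (~x2 & ~x1) | (x4 & ~x2) | ~x4 | ~x3   [simplify]

(~x2 & ~x1) | (x4 & ~x2) | ~x4 | ~x3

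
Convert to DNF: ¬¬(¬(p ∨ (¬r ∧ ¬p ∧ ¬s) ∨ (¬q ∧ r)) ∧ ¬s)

¬¬(¬(p ∨ (¬r ∧ ¬p ∧ ¬s) ∨ (¬q ∧ r)) ∧ ¬s)
≡ ¬(p ∨ (¬r ∧ ¬p ∧ ¬s) ∨ (¬q ∧ r)) ∧ ¬s   [double negation]
≡ ¬p ∧ ¬(¬r ∧ ¬p ∧ ¬s) ∧ ¬(¬q ∧ r) ∧ ¬s   [De Morgan]
≡ ¬p ∧ (¬¬r ∨ ¬¬p ∨ ¬¬s) ∧ ¬(¬q ∧ r) ∧ ¬s   [De Morgan]
≡ ¬p ∧ (r ∨ ¬¬p ∨ ¬¬s) ∧ ¬(¬q ∧ r) ∧ ¬s   [double negation]
≡ ¬p ∧ (r ∨ p ∨ ¬¬s) ∧ ¬(¬q ∧ r) ∧ ¬s   [double negation]
≡ ¬p ∧ (r ∨ p ∨ s) ∧ ¬(¬q ∧ r) ∧ ¬s   [double negation]
≡ ¬p ∧ (r ∨ p ∨ s) ∧ (¬¬q ∨ ¬r) ∧ ¬s   [De Morgan]
≡ ¬p ∧ (r ∨ p ∨ s) ∧ (q ∨ ¬r) ∧ ¬s   [double negation]
≡ (¬p ∧ r ∧ q ∧ ¬s) ∨ (¬p ∧ r ∧ ¬r ∧ ¬s) ∨ (¬p ∧ p ∧ q ∧ ¬s) ∨ (¬p ∧ p ∧ ¬r ∧ ¬s) ∨ (¬p ∧ s ∧ q ∧ ¬s) ∨ (¬p ∧ s ∧ ¬r ∧ ¬s)   [distribute ∧ over ∨]
≡ ¬p ∧ r ∧ q ∧ ¬s   [simplify]

¬p ∧ r ∧ q ∧ ¬s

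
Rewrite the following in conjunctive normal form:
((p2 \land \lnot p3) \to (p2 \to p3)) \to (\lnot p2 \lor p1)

\lnot p3 \lor \lnot p2 \lor p1

((p2 \land \lnot p3) \to (p2 \to p3)) \to (\lnot p2 \lor p1)
≡ \lnot ((p2 \land \lnot p3) \to (p2 \to p3)) \lor \lnot p2 \lor p1
≡ \lnot (\lnot (p2 \land \lnot p3) \lor (p2 \to p3)) \lor \lnot p2 \lor p1
≡ \lnot (\lnot (p2 \land \lnot p3) \lor \lnot p2 \lor p3) \lor \lnot p2 \lor p1
≡ (\lnot \lnot (p2 \land \lnot p3) \land \lnot \lnot p2 \land \lnot p3) \lor \lnot p2 \lor p1
≡ (p2 \land \lnot p3 \land \lnot \lnot p2 \land \lnot p3) \lor \lnot p2 \lor p1
≡ (p2 \land \lnot p3 \land p2 \land \lnot p3) \lor \lnot p2 \lor p1
≡ (p2 \lor \lnot p2 \lor p1) \land (\lnot p3 \lor \lnot p2 \lor p1) \land (p2 \lor \lnot p2 \lor p1) \land (\lnot p3 \lor \lnot p2 \lor p1)
≡ \lnot p3 \lor \lnot p2 \lor p1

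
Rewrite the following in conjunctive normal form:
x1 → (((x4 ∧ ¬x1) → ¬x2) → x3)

x1 → (((x4 ∧ ¬x1) → ¬x2) → x3)
≡ ¬x1 ∨ (((x4 ∧ ¬x1) → ¬x2) → x3)   — eliminate →
≡ ¬x1 ∨ ¬((x4 ∧ ¬x1) → ¬x2) ∨ x3   — eliminate →
≡ ¬x1 ∨ ¬(¬(x4 ∧ ¬x1) ∨ ¬x2) ∨ x3   — eliminate →
≡ ¬x1 ∨ (¬¬(x4 ∧ ¬x1) ∧ ¬¬x2) ∨ x3   — De Morgan
≡ ¬x1 ∨ (x4 ∧ ¬x1 ∧ ¬¬x2) ∨ x3   — double negation
≡ ¬x1 ∨ (x4 ∧ ¬x1 ∧ x2) ∨ x3   — double negation
≡ (¬x1 ∨ x4 ∨ x3) ∧ (¬x1 ∨ ¬x1 ∨ x3) ∧ (¬x1 ∨ x2 ∨ x3)   — distribute ∨ over ∧
≡ ¬x1 ∨ x3   — simplify

¬x1 ∨ x3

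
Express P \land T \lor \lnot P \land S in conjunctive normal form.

(P \lor S) \land (T \lor \lnot P) \land (T \lor S)

P \land T \lor \lnot P \land S
≡ (P \lor \lnot P) \land (P \lor S) \land (T \lor \lnot P) \land (T \lor S)   (distribute \lor over \land)
≡ (P \lor S) \land (T \lor \lnot P) \land (T \lor S)   (simplify)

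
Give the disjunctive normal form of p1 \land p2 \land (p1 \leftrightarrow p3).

p1 \land p2 \land (p1 \leftrightarrow p3)
≡ p1 \land p2 \land (p1 \to p3) \land (p3 \to p1)   [eliminate \leftrightarrow]
≡ p1 \land p2 \land (\lnot p1 \lor p3) \land (p3 \to p1)   [eliminate \to]
≡ p1 \land p2 \land (\lnot p1 \lor p3) \land (\lnot p3 \lor p1)   [eliminate \to]
≡ (p1 \land p2 \land \lnot p1 \land \lnot p3) \lor (p1 \land p2 \land \lnot p1 \land p1) \lor (p1 \land p2 \land p3 \land \lnot p3) \lor (p1 \land p2 \land p3 \land p1)   [distribute \land over \lor]
≡ p1 \land p2 \land p3   [simplify]

p1 \land p2 \land p3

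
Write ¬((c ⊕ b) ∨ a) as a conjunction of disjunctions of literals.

(¬c ∨ b) ∧ (¬b ∨ c) ∧ ¬a

¬((c ⊕ b) ∨ a)
= ¬(((c ∨ b) ∧ ¬(c ∧ b)) ∨ a)   (expand ⊕)
= ¬((c ∨ b) ∧ ¬(c ∧ b)) ∧ ¬a   (De Morgan)
= (¬(c ∨ b) ∨ ¬¬(c ∧ b)) ∧ ¬a   (De Morgan)
= ((¬c ∧ ¬b) ∨ ¬¬(c ∧ b)) ∧ ¬a   (De Morgan)
= ((¬c ∧ ¬b) ∨ (c ∧ b)) ∧ ¬a   (double negation)
= (¬c ∨ c) ∧ (¬c ∨ b) ∧ (¬b ∨ c) ∧ (¬b ∨ b) ∧ ¬a   (distribute ∨ over ∧)
= (¬c ∨ b) ∧ (¬b ∨ c) ∧ ¬a   (simplify)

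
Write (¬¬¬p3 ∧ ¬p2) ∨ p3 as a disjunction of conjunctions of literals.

(¬¬¬p3 ∧ ¬p2) ∨ p3
≡ (¬p3 ∧ ¬p2) ∨ p3

(¬p3 ∧ ¬p2) ∨ p3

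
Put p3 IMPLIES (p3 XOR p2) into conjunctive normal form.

NOT p3 OR NOT p2

p3 IMPLIES (p3 XOR p2)
= NOT p3 OR (p3 XOR p2)   [eliminate IMPLIES]
= NOT p3 OR ((p3 OR p2) AND NOT (p3 AND p2))   [expand XOR]
= NOT p3 OR ((p3 OR p2) AND (NOT p3 OR NOT p2))   [De Morgan]
= (NOT p3 OR p3 OR p2) AND (NOT p3 OR NOT p3 OR NOT p2)   [distribute OR over AND]
= NOT p3 OR NOT p2   [simplify]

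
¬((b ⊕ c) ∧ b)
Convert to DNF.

¬((b ⊕ c) ∧ b)
≡ ¬((b ∧ ¬c ∨ ¬b ∧ c) ∧ b)   [expand ⊕]
≡ ¬(b ∧ ¬c ∨ ¬b ∧ c) ∨ ¬b   [De Morgan]
≡ ¬(b ∧ ¬c) ∧ ¬(¬b ∧ c) ∨ ¬b   [De Morgan]
≡ (¬b ∨ ¬¬c) ∧ ¬(¬b ∧ c) ∨ ¬b   [De Morgan]
≡ (¬b ∨ c) ∧ ¬(¬b ∧ c) ∨ ¬b   [double negation]
≡ (¬b ∨ c) ∧ (¬¬b ∨ ¬c) ∨ ¬b   [De Morgan]
≡ (¬b ∨ c) ∧ (b ∨ ¬c) ∨ ¬b   [double negation]
≡ ¬b ∧ b ∨ ¬b ∧ ¬c ∨ c ∧ b ∨ c ∧ ¬c ∨ ¬b   [distribute ∧ over ∨]
≡ c ∧ b ∨ ¬b   [simplify]

c ∧ b ∨ ¬b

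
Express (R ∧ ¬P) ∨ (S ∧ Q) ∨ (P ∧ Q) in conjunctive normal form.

(R ∧ ¬P) ∨ (S ∧ Q) ∨ (P ∧ Q)
≡ (R ∨ S ∨ P) ∧ (R ∨ S ∨ Q) ∧ (R ∨ Q ∨ P) ∧ (R ∨ Q ∨ Q) ∧ (¬P ∨ S ∨ P) ∧ (¬P ∨ S ∨ Q) ∧ (¬P ∨ Q ∨ P) ∧ (¬P ∨ Q ∨ Q)   [distribute ∨ over ∧]
≡ (R ∨ S ∨ P) ∧ (R ∨ Q) ∧ (¬P ∨ Q)   [simplify]

(R ∨ S ∨ P) ∧ (R ∨ Q) ∧ (¬P ∨ Q)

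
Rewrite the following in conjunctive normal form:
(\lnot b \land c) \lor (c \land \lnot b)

\lnot b \land c

(\lnot b \land c) \lor (c \land \lnot b)
≡ (\lnot b \lor c) \land (\lnot b \lor \lnot b) \land (c \lor c) \land (c \lor \lnot b)   — distribute \lor over \land
≡ \lnot b \land c   — simplify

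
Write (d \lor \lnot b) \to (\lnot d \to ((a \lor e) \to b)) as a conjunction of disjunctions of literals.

(b \lor d \lor \lnot a) \land (b \lor d \lor \lnot e)

(d \lor \lnot b) \to (\lnot d \to ((a \lor e) \to b))
≡ \lnot (d \lor \lnot b) \lor (\lnot d \to ((a \lor e) \to b))   — eliminate \to
≡ \lnot (d \lor \lnot b) \lor \lnot \lnot d \lor ((a \lor e) \to b)   — eliminate \to
≡ \lnot (d \lor \lnot b) \lor \lnot \lnot d \lor \lnot (a \lor e) \lor b   — eliminate \to
≡ (\lnot d \land \lnot \lnot b) \lor \lnot \lnot d \lor \lnot (a \lor e) \lor b   — De Morgan
≡ (\lnot d \land b) \lor \lnot \lnot d \lor \lnot (a \lor e) \lor b   — double negation
≡ (\lnot d \land b) \lor d \lor \lnot (a \lor e) \lor b   — double negation
≡ (\lnot d \land b) \lor d \lor (\lnot a \land \lnot e) \lor b   — De Morgan
≡ (\lnot d \lor d \lor \lnot a \lor b) \land (\lnot d \lor d \lor \lnot e \lor b) \land (b \lor d \lor \lnot a \lor b) \land (b \lor d \lor \lnot e \lor b)   — distribute \lor over \land
≡ (b \lor d \lor \lnot a) \land (b \lor d \lor \lnot e)   — simplify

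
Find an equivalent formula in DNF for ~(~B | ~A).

~(~B | ~A)
≡ ~~B & ~~A   [De Morgan]
≡ B & ~~A   [double negation]
≡ B & A   [double negation]

B & A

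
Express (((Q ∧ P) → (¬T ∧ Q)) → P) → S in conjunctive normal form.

(((Q ∧ P) → (¬T ∧ Q)) → P) → S
⇔ ¬(((Q ∧ P) → (¬T ∧ Q)) → P) ∨ S   (eliminate →)
⇔ ¬(¬((Q ∧ P) → (¬T ∧ Q)) ∨ P) ∨ S   (eliminate →)
⇔ ¬(¬(¬(Q ∧ P) ∨ (¬T ∧ Q)) ∨ P) ∨ S   (eliminate →)
⇔ (¬¬(¬(Q ∧ P) ∨ (¬T ∧ Q)) ∧ ¬P) ∨ S   (De Morgan)
⇔ ((¬(Q ∧ P) ∨ (¬T ∧ Q)) ∧ ¬P) ∨ S   (double negation)
⇔ ((¬Q ∨ ¬P ∨ (¬T ∧ Q)) ∧ ¬P) ∨ S   (De Morgan)
⇔ (¬Q ∨ ¬P ∨ ¬T ∨ S) ∧ (¬Q ∨ ¬P ∨ Q ∨ S) ∧ (¬P ∨ S)   (distribute ∨ over ∧)
⇔ ¬P ∨ S   (simplify)

¬P ∨ S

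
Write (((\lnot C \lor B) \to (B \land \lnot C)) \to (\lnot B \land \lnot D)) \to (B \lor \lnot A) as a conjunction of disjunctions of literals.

(((\lnot C \lor B) \to (B \land \lnot C)) \to (\lnot B \land \lnot D)) \to (B \lor \lnot A)
= \lnot (((\lnot C \lor B) \to (B \land \lnot C)) \to (\lnot B \land \lnot D)) \lor B \lor \lnot A   — eliminate \to
= \lnot (\lnot ((\lnot C \lor B) \to (B \land \lnot C)) \lor (\lnot B \land \lnot D)) \lor B \lor \lnot A   — eliminate \to
= \lnot (\lnot (\lnot (\lnot C \lor B) \lor (B \land \lnot C)) \lor (\lnot B \land \lnot D)) \lor B \lor \lnot A   — eliminate \to
= (\lnot \lnot (\lnot (\lnot C \lor B) \lor (B \land \lnot C)) \land \lnot (\lnot B \land \lnot D)) \lor B \lor \lnot A   — De Morgan
= ((\lnot (\lnot C \lor B) \lor (B \land \lnot C)) \land \lnot (\lnot B \land \lnot D)) \lor B \lor \lnot A   — double negation
= (((\lnot \lnot C \land \lnot B) \lor (B \land \lnot C)) \land \lnot (\lnot B \land \lnot D)) \lor B \lor \lnot A   — De Morgan
= (((C \land \lnot B) \lor (B \land \lnot C)) \land \lnot (\lnot B \land \lnot D)) \lor B \lor \lnot A   — double negation
= (((C \land \lnot B) \lor (B \land \lnot C)) \land (\lnot \lnot B \lor \lnot \lnot D)) \lor B \lor \lnot A   — De Morgan
= (((C \land \lnot B) \lor (B \land \lnot C)) \land (B \lor \lnot \lnot D)) \lor B \lor \lnot A   — double negation
= (((C \land \lnot B) \lor (B \land \lnot C)) \land (B \lor D)) \lor B \lor \lnot A   — double negation
= (C \lor B \lor B \lor \lnot A) \land (C \lor \lnot C \lor B \lor \lnot A) \land (\lnot B \lor B \lor B \lor \lnot A) \land (\lnot B \lor \lnot C \lor B \lor \lnot A) \land (B \lor D \lor B \lor \lnot A)   — distribute \lor over \land
= (C \lor B \lor \lnot A) \land (B \lor D \lor \lnot A)   — simplify

(C \lor B \lor \lnot A) \land (B \lor D \lor \lnot A)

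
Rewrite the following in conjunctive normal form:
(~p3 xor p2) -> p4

(~p3 xor p2) -> p4
≡ ~(~p3 xor p2) | p4   [eliminate ->]
≡ ~((~p3 | p2) & ~(~p3 & p2)) | p4   [expand xor]
≡ ~(~p3 | p2) | ~~(~p3 & p2) | p4   [De Morgan]
≡ (~~p3 & ~p2) | ~~(~p3 & p2) | p4   [De Morgan]
≡ (p3 & ~p2) | ~~(~p3 & p2) | p4   [double negation]
≡ (p3 & ~p2) | (~p3 & p2) | p4   [double negation]
≡ (p3 | ~p3 | p4) & (p3 | p2 | p4) & (~p2 | ~p3 | p4) & (~p2 | p2 | p4)   [distribute | over &]
≡ (p3 | p2 | p4) & (~p2 | ~p3 | p4)   [simplify]

(p3 | p2 | p4) & (~p2 | ~p3 | p4)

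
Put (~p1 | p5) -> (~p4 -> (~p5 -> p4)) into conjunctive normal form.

p1 | p4 | p5

(~p1 | p5) -> (~p4 -> (~p5 -> p4))
≡ ~(~p1 | p5) | (~p4 -> (~p5 -> p4))   [eliminate ->]
≡ ~(~p1 | p5) | ~~p4 | (~p5 -> p4)   [eliminate ->]
≡ ~(~p1 | p5) | ~~p4 | ~~p5 | p4   [eliminate ->]
≡ (~~p1 & ~p5) | ~~p4 | ~~p5 | p4   [De Morgan]
≡ (p1 & ~p5) | ~~p4 | ~~p5 | p4   [double negation]
≡ (p1 & ~p5) | p4 | ~~p5 | p4   [double negation]
≡ (p1 & ~p5) | p4 | p5 | p4   [double negation]
≡ (p1 | p4 | p5 | p4) & (~p5 | p4 | p5 | p4)   [distribute | over &]
≡ p1 | p4 | p5   [simplify]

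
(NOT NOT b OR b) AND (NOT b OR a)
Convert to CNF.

b AND (NOT b OR a)

(NOT NOT b OR b) AND (NOT b OR a)
= (b OR b) AND (NOT b OR a)   [double negation]
= b AND (NOT b OR a)   [simplify]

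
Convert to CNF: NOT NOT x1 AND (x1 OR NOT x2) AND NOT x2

NOT NOT x1 AND (x1 OR NOT x2) AND NOT x2
≡ x1 AND (x1 OR NOT x2) AND NOT x2   (double negation)
≡ x1 AND NOT x2   (simplify)

x1 AND NOT x2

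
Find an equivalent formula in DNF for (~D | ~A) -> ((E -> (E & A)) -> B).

(D & A) | (E & ~A) | B

(~D | ~A) -> ((E -> (E & A)) -> B)
≡ ~(~D | ~A) | ((E -> (E & A)) -> B)   — eliminate ->
≡ ~(~D | ~A) | ~(E -> (E & A)) | B   — eliminate ->
≡ ~(~D | ~A) | ~(~E | (E & A)) | B   — eliminate ->
≡ (~~D & ~~A) | ~(~E | (E & A)) | B   — De Morgan
≡ (D & ~~A) | ~(~E | (E & A)) | B   — double negation
≡ (D & A) | ~(~E | (E & A)) | B   — double negation
≡ (D & A) | (~~E & ~(E & A)) | B   — De Morgan
≡ (D & A) | (E & ~(E & A)) | B   — double negation
≡ (D & A) | (E & (~E | ~A)) | B   — De Morgan
≡ (D & A) | (E & ~E) | (E & ~A) | B   — distribute & over |
≡ (D & A) | (E & ~A) | B   — simplify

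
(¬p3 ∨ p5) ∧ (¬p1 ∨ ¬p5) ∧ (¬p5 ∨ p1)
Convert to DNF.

¬p3 ∧ ¬p5

(¬p3 ∨ p5) ∧ (¬p1 ∨ ¬p5) ∧ (¬p5 ∨ p1)
⇔ (¬p3 ∧ ¬p1 ∧ ¬p5) ∨ (¬p3 ∧ ¬p1 ∧ p1) ∨ (¬p3 ∧ ¬p5 ∧ ¬p5) ∨ (¬p3 ∧ ¬p5 ∧ p1) ∨ (p5 ∧ ¬p1 ∧ ¬p5) ∨ (p5 ∧ ¬p1 ∧ p1) ∨ (p5 ∧ ¬p5 ∧ ¬p5) ∨ (p5 ∧ ¬p5 ∧ p1)   (distribute ∧ over ∨)
⇔ ¬p3 ∧ ¬p5   (simplify)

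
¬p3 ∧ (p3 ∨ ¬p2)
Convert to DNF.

¬p3 ∧ (p3 ∨ ¬p2)
⇔ ¬p3 ∧ p3 ∨ ¬p3 ∧ ¬p2   [distribute ∧ over ∨]
⇔ ¬p3 ∧ ¬p2   [simplify]

¬p3 ∧ ¬p2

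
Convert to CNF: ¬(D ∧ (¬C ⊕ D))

¬(D ∧ (¬C ⊕ D))
= ¬(D ∧ (¬C ∨ D) ∧ ¬(¬C ∧ D))
= ¬D ∨ ¬(¬C ∨ D) ∨ ¬¬(¬C ∧ D)
= ¬D ∨ (¬¬C ∧ ¬D) ∨ ¬¬(¬C ∧ D)
= ¬D ∨ (C ∧ ¬D) ∨ ¬¬(¬C ∧ D)
= ¬D ∨ (C ∧ ¬D) ∨ (¬C ∧ D)
= (¬D ∨ C ∨ ¬C) ∧ (¬D ∨ C ∨ D) ∧ (¬D ∨ ¬D ∨ ¬C) ∧ (¬D ∨ ¬D ∨ D)
= ¬D ∨ ¬C

¬D ∨ ¬C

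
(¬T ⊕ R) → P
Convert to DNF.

(T ∧ ¬R) ∨ (R ∧ ¬T) ∨ P

(¬T ⊕ R) → P
⇔ ¬(¬T ⊕ R) ∨ P   [eliminate →]
⇔ ¬((¬T ∧ ¬R) ∨ (¬¬T ∧ R)) ∨ P   [expand ⊕]
⇔ (¬(¬T ∧ ¬R) ∧ ¬(¬¬T ∧ R)) ∨ P   [De Morgan]
⇔ ((¬¬T ∨ ¬¬R) ∧ ¬(¬¬T ∧ R)) ∨ P   [De Morgan]
⇔ ((T ∨ ¬¬R) ∧ ¬(¬¬T ∧ R)) ∨ P   [double negation]
⇔ ((T ∨ R) ∧ ¬(¬¬T ∧ R)) ∨ P   [double negation]
⇔ ((T ∨ R) ∧ (¬¬¬T ∨ ¬R)) ∨ P   [De Morgan]
⇔ ((T ∨ R) ∧ (¬T ∨ ¬R)) ∨ P   [double negation]
⇔ (T ∧ ¬T) ∨ (T ∧ ¬R) ∨ (R ∧ ¬T) ∨ (R ∧ ¬R) ∨ P   [distribute ∧ over ∨]
⇔ (T ∧ ¬R) ∨ (R ∧ ¬T) ∨ P   [simplify]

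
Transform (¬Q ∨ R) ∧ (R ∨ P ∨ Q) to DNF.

(¬Q ∧ P) ∨ R

(¬Q ∨ R) ∧ (R ∨ P ∨ Q)
≡ (¬Q ∧ R) ∨ (¬Q ∧ P) ∨ (¬Q ∧ Q) ∨ (R ∧ R) ∨ (R ∧ P) ∨ (R ∧ Q)   (distribute ∧ over ∨)
≡ (¬Q ∧ P) ∨ R   (simplify)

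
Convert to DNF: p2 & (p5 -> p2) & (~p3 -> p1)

p2 & (p5 -> p2) & (~p3 -> p1)
= p2 & (~p5 | p2) & (~p3 -> p1)   [eliminate ->]
= p2 & (~p5 | p2) & (~~p3 | p1)   [eliminate ->]
= p2 & (~p5 | p2) & (p3 | p1)   [double negation]
= (p2 & ~p5 & p3) | (p2 & ~p5 & p1) | (p2 & p2 & p3) | (p2 & p2 & p1)   [distribute & over |]
= (p2 & p3) | (p2 & p1)   [simplify]

(p2 & p3) | (p2 & p1)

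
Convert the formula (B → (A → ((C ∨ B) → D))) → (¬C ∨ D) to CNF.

(B ∨ ¬C ∨ D) ∧ (A ∨ ¬C ∨ D)

(B → (A → ((C ∨ B) → D))) → (¬C ∨ D)
≡ ¬(B → (A → ((C ∨ B) → D))) ∨ ¬C ∨ D   [eliminate →]
≡ ¬(¬B ∨ (A → ((C ∨ B) → D))) ∨ ¬C ∨ D   [eliminate →]
≡ ¬(¬B ∨ ¬A ∨ ((C ∨ B) → D)) ∨ ¬C ∨ D   [eliminate →]
≡ ¬(¬B ∨ ¬A ∨ ¬(C ∨ B) ∨ D) ∨ ¬C ∨ D   [eliminate →]
≡ (¬¬B ∧ ¬¬A ∧ ¬¬(C ∨ B) ∧ ¬D) ∨ ¬C ∨ D   [De Morgan]
≡ (B ∧ ¬¬A ∧ ¬¬(C ∨ B) ∧ ¬D) ∨ ¬C ∨ D   [double negation]
≡ (B ∧ A ∧ ¬¬(C ∨ B) ∧ ¬D) ∨ ¬C ∨ D   [double negation]
≡ (B ∧ A ∧ (C ∨ B) ∧ ¬D) ∨ ¬C ∨ D   [double negation]
≡ (B ∨ ¬C ∨ D) ∧ (A ∨ ¬C ∨ D) ∧ (C ∨ B ∨ ¬C ∨ D) ∧ (¬D ∨ ¬C ∨ D)   [distribute ∨ over ∧]
≡ (B ∨ ¬C ∨ D) ∧ (A ∨ ¬C ∨ D)   [simplify]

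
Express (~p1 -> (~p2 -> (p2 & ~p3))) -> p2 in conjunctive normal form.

(~p1 -> (~p2 -> (p2 & ~p3))) -> p2
⇔ ~(~p1 -> (~p2 -> (p2 & ~p3))) | p2   — eliminate ->
⇔ ~(~~p1 | (~p2 -> (p2 & ~p3))) | p2   — eliminate ->
⇔ ~(~~p1 | ~~p2 | (p2 & ~p3)) | p2   — eliminate ->
⇔ (~~~p1 & ~~~p2 & ~(p2 & ~p3)) | p2   — De Morgan
⇔ (~p1 & ~~~p2 & ~(p2 & ~p3)) | p2   — double negation
⇔ (~p1 & ~p2 & ~(p2 & ~p3)) | p2   — double negation
⇔ (~p1 & ~p2 & (~p2 | ~~p3)) | p2   — De Morgan
⇔ (~p1 & ~p2 & (~p2 | p3)) | p2   — double negation
⇔ (~p1 | p2) & (~p2 | p2) & (~p2 | p3 | p2)   — distribute | over &
⇔ ~p1 | p2   — simplify

~p1 | p2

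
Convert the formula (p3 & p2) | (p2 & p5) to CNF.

(p3 | p5) & p2

(p3 & p2) | (p2 & p5)
⇔ (p3 | p2) & (p3 | p5) & (p2 | p2) & (p2 | p5)   (distribute | over &)
⇔ (p3 | p5) & p2   (simplify)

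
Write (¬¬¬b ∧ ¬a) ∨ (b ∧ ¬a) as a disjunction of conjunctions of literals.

(¬b ∧ ¬a) ∨ (b ∧ ¬a)

(¬¬¬b ∧ ¬a) ∨ (b ∧ ¬a)
⇔ (¬b ∧ ¬a) ∨ (b ∧ ¬a)   [double negation]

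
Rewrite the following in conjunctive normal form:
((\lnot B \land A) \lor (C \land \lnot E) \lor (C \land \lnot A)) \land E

(\lnot B \lor C) \land (\lnot B \lor \lnot E \lor \lnot A) \land (A \lor C) \land E

((\lnot B \land A) \lor (C \land \lnot E) \lor (C \land \lnot A)) \land E
≡ (\lnot B \lor C \lor C) \land (\lnot B \lor C \lor \lnot A) \land (\lnot B \lor \lnot E \lor C) \land (\lnot B \lor \lnot E \lor \lnot A) \land (A \lor C \lor C) \land (A \lor C \lor \lnot A) \land (A \lor \lnot E \lor C) \land (A \lor \lnot E \lor \lnot A) \land E   (distribute \lor over \land)
≡ (\lnot B \lor C) \land (\lnot B \lor \lnot E \lor \lnot A) \land (A \lor C) \land E   (simplify)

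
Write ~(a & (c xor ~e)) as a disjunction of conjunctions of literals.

~a | (~c & e) | (~e & c)

~(a & (c xor ~e))
≡ ~(a & ((c & ~~e) | (~c & ~e)))
≡ ~a | ~((c & ~~e) | (~c & ~e))
≡ ~a | (~(c & ~~e) & ~(~c & ~e))
≡ ~a | ((~c | ~~~e) & ~(~c & ~e))
≡ ~a | ((~c | ~e) & ~(~c & ~e))
≡ ~a | ((~c | ~e) & (~~c | ~~e))
≡ ~a | ((~c | ~e) & (c | ~~e))
≡ ~a | ((~c | ~e) & (c | e))
≡ ~a | (~c & c) | (~c & e) | (~e & c) | (~e & e)
≡ ~a | (~c & e) | (~e & c)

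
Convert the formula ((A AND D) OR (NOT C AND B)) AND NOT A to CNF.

((A AND D) OR (NOT C AND B)) AND NOT A
≡ (A OR NOT C) AND (A OR B) AND (D OR NOT C) AND (D OR B) AND NOT A

(A OR NOT C) AND (A OR B) AND (D OR NOT C) AND (D OR B) AND NOT A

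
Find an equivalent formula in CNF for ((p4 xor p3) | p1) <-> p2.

((p4 xor p3) | p1) <-> p2
⇔ (((p4 xor p3) | p1) -> p2) & (p2 -> ((p4 xor p3) | p1))   (eliminate <->)
⇔ (~((p4 xor p3) | p1) | p2) & (p2 -> ((p4 xor p3) | p1))   (eliminate ->)
⇔ (~(((p4 | p3) & ~(p4 & p3)) | p1) | p2) & (p2 -> ((p4 xor p3) | p1))   (expand xor)
⇔ (~(((p4 | p3) & ~(p4 & p3)) | p1) | p2) & (~p2 | (p4 xor p3) | p1)   (eliminate ->)
⇔ (~(((p4 | p3) & ~(p4 & p3)) | p1) | p2) & (~p2 | ((p4 | p3) & ~(p4 & p3)) | p1)   (expand xor)
⇔ ((~((p4 | p3) & ~(p4 & p3)) & ~p1) | p2) & (~p2 | ((p4 | p3) & ~(p4 & p3)) | p1)   (De Morgan)
⇔ (((~(p4 | p3) | ~~(p4 & p3)) & ~p1) | p2) & (~p2 | ((p4 | p3) & ~(p4 & p3)) | p1)   (De Morgan)
⇔ ((((~p4 & ~p3) | ~~(p4 & p3)) & ~p1) | p2) & (~p2 | ((p4 | p3) & ~(p4 & p3)) | p1)   (De Morgan)
⇔ ((((~p4 & ~p3) | (p4 & p3)) & ~p1) | p2) & (~p2 | ((p4 | p3) & ~(p4 & p3)) | p1)   (double negation)
⇔ ((((~p4 & ~p3) | (p4 & p3)) & ~p1) | p2) & (~p2 | ((p4 | p3) & (~p4 | ~p3)) | p1)   (De Morgan)
⇔ (~p4 | p4 | p2) & (~p4 | p3 | p2) & (~p3 | p4 | p2) & (~p3 | p3 | p2) & (~p1 | p2) & (~p2 | p4 | p3 | p1) & (~p2 | ~p4 | ~p3 | p1)   (distribute | over &)
⇔ (~p4 | p3 | p2) & (~p3 | p4 | p2) & (~p1 | p2) & (~p2 | p4 | p3 | p1) & (~p2 | ~p4 | ~p3 | p1)   (simplify)

(~p4 | p3 | p2) & (~p3 | p4 | p2) & (~p1 | p2) & (~p2 | p4 | p3 | p1) & (~p2 | ~p4 | ~p3 | p1)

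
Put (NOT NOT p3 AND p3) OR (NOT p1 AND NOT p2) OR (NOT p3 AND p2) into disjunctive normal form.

(NOT NOT p3 AND p3) OR (NOT p1 AND NOT p2) OR (NOT p3 AND p2)
≡ (p3 AND p3) OR (NOT p1 AND NOT p2) OR (NOT p3 AND p2)   [double negation]
≡ p3 OR (NOT p1 AND NOT p2) OR (NOT p3 AND p2)   [simplify]

p3 OR (NOT p1 AND NOT p2) OR (NOT p3 AND p2)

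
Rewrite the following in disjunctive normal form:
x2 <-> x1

x2 <-> x1
= (x2 -> x1) & (x1 -> x2)   — eliminate <->
= (~x2 | x1) & (x1 -> x2)   — eliminate ->
= (~x2 | x1) & (~x1 | x2)   — eliminate ->
= (~x2 & ~x1) | (~x2 & x2) | (x1 & ~x1) | (x1 & x2)   — distribute & over |
= (~x2 & ~x1) | (x1 & x2)   — simplify

(~x2 & ~x1) | (x1 & x2)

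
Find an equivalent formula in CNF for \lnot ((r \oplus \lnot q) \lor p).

\lnot ((r \oplus \lnot q) \lor p)
= \lnot ((r \lor \lnot q) \land \lnot (r \land \lnot q) \lor p)
= \lnot ((r \lor \lnot q) \land \lnot (r \land \lnot q)) \land \lnot p
= (\lnot (r \lor \lnot q) \lor \lnot \lnot (r \land \lnot q)) \land \lnot p
= (\lnot r \land \lnot \lnot q \lor \lnot \lnot (r \land \lnot q)) \land \lnot p
= (\lnot r \land q \lor \lnot \lnot (r \land \lnot q)) \land \lnot p
= (\lnot r \land q \lor r \land \lnot q) \land \lnot p
= (\lnot r \lor r) \land (\lnot r \lor \lnot q) \land (q \lor r) \land (q \lor \lnot q) \land \lnot p
= (\lnot r \lor \lnot q) \land (q \lor r) \land \lnot p

(\lnot r \lor \lnot q) \land (q \lor r) \land \lnot p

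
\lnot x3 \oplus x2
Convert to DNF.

\lnot x3 \oplus x2
≡ (\lnot x3 \land \lnot x2) \lor (\lnot \lnot x3 \land x2)   [expand \oplus]
≡ (\lnot x3 \land \lnot x2) \lor (x3 \land x2)   [double negation]

(\lnot x3 \land \lnot x2) \lor (x3 \land x2)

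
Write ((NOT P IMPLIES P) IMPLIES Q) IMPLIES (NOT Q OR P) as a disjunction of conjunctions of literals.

((NOT P IMPLIES P) IMPLIES Q) IMPLIES (NOT Q OR P)
≡ NOT ((NOT P IMPLIES P) IMPLIES Q) OR NOT Q OR P
≡ NOT (NOT (NOT P IMPLIES P) OR Q) OR NOT Q OR P
≡ NOT (NOT (NOT NOT P OR P) OR Q) OR NOT Q OR P
≡ (NOT NOT (NOT NOT P OR P) AND NOT Q) OR NOT Q OR P
≡ ((NOT NOT P OR P) AND NOT Q) OR NOT Q OR P
≡ ((P OR P) AND NOT Q) OR NOT Q OR P
≡ (P AND NOT Q) OR (P AND NOT Q) OR NOT Q OR P
≡ NOT Q OR P

NOT Q OR P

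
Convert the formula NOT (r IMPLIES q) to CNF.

r AND NOT q

NOT (r IMPLIES q)
⇔ NOT (NOT r OR q)   (eliminate IMPLIES)
⇔ NOT NOT r AND NOT q   (De Morgan)
⇔ r AND NOT q   (double negation)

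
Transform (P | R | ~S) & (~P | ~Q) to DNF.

(P & ~Q) | (R & ~P) | (R & ~Q) | (~S & ~P) | (~S & ~Q)

(P | R | ~S) & (~P | ~Q)
⇔ (P & ~P) | (P & ~Q) | (R & ~P) | (R & ~Q) | (~S & ~P) | (~S & ~Q)   — distribute & over |
⇔ (P & ~Q) | (R & ~P) | (R & ~Q) | (~S & ~P) | (~S & ~Q)   — simplify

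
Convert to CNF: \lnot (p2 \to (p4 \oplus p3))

p2 \land (\lnot p4 \lor p3) \land (\lnot p3 \lor p4)

\lnot (p2 \to (p4 \oplus p3))
≡ \lnot (\lnot p2 \lor (p4 \oplus p3))   [eliminate \to]
≡ \lnot (\lnot p2 \lor ((p4 \lor p3) \land \lnot (p4 \land p3)))   [expand \oplus]
≡ \lnot \lnot p2 \land \lnot ((p4 \lor p3) \land \lnot (p4 \land p3))   [De Morgan]
≡ p2 \land \lnot ((p4 \lor p3) \land \lnot (p4 \land p3))   [double negation]
≡ p2 \land (\lnot (p4 \lor p3) \lor \lnot \lnot (p4 \land p3))   [De Morgan]
≡ p2 \land ((\lnot p4 \land \lnot p3) \lor \lnot \lnot (p4 \land p3))   [De Morgan]
≡ p2 \land ((\lnot p4 \land \lnot p3) \lor (p4 \land p3))   [double negation]
≡ p2 \land (\lnot p4 \lor p4) \land (\lnot p4 \lor p3) \land (\lnot p3 \lor p4) \land (\lnot p3 \lor p3)   [distribute \lor over \land]
≡ p2 \land (\lnot p4 \lor p3) \land (\lnot p3 \lor p4)   [simplify]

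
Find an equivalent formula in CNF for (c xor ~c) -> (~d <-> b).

(c xor ~c) -> (~d <-> b)
⇔ ~(c xor ~c) | (~d <-> b)   [eliminate ->]
⇔ ~((c | ~c) & ~(c & ~c)) | (~d <-> b)   [expand xor]
⇔ ~((c | ~c) & ~(c & ~c)) | ((~d -> b) & (b -> ~d))   [eliminate <->]
⇔ ~((c | ~c) & ~(c & ~c)) | ((~~d | b) & (b -> ~d))   [eliminate ->]
⇔ ~((c | ~c) & ~(c & ~c)) | ((~~d | b) & (~b | ~d))   [eliminate ->]
⇔ ~(c | ~c) | ~~(c & ~c) | ((~~d | b) & (~b | ~d))   [De Morgan]
⇔ (~c & ~~c) | ~~(c & ~c) | ((~~d | b) & (~b | ~d))   [De Morgan]
⇔ (~c & c) | ~~(c & ~c) | ((~~d | b) & (~b | ~d))   [double negation]
⇔ (~c & c) | (c & ~c) | ((~~d | b) & (~b | ~d))   [double negation]
⇔ (~c & c) | (c & ~c) | ((d | b) & (~b | ~d))   [double negation]
⇔ (~c | c | d | b) & (~c | c | ~b | ~d) & (~c | ~c | d | b) & (~c | ~c | ~b | ~d) & (c | c | d | b) & (c | c | ~b | ~d) & (c | ~c | d | b) & (c | ~c | ~b | ~d)   [distribute | over &]
⇔ (~c | d | b) & (~c | ~b | ~d) & (c | d | b) & (c | ~b | ~d)   [simplify]

(~c | d | b) & (~c | ~b | ~d) & (c | d | b) & (c | ~b | ~d)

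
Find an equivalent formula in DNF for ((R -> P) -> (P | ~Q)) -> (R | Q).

((R -> P) -> (P | ~Q)) -> (R | Q)
≡ ~((R -> P) -> (P | ~Q)) | R | Q   (eliminate ->)
≡ ~(~(R -> P) | P | ~Q) | R | Q   (eliminate ->)
≡ ~(~(~R | P) | P | ~Q) | R | Q   (eliminate ->)
≡ (~~(~R | P) & ~P & ~~Q) | R | Q   (De Morgan)
≡ ((~R | P) & ~P & ~~Q) | R | Q   (double negation)
≡ ((~R | P) & ~P & Q) | R | Q   (double negation)
≡ (~R & ~P & Q) | (P & ~P & Q) | R | Q   (distribute & over |)
≡ R | Q   (simplify)

R | Q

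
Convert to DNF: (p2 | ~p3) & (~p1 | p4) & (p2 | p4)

(p2 | ~p3) & (~p1 | p4) & (p2 | p4)
≡ (p2 & ~p1 & p2) | (p2 & ~p1 & p4) | (p2 & p4 & p2) | (p2 & p4 & p4) | (~p3 & ~p1 & p2) | (~p3 & ~p1 & p4) | (~p3 & p4 & p2) | (~p3 & p4 & p4)   (distribute & over |)
≡ (p2 & ~p1) | (p2 & p4) | (~p3 & p4)   (simplify)

(p2 & ~p1) | (p2 & p4) | (~p3 & p4)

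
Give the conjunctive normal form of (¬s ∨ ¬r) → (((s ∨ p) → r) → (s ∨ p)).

s ∨ p

(¬s ∨ ¬r) → (((s ∨ p) → r) → (s ∨ p))
= ¬(¬s ∨ ¬r) ∨ (((s ∨ p) → r) → (s ∨ p))   [eliminate →]
= ¬(¬s ∨ ¬r) ∨ ¬((s ∨ p) → r) ∨ s ∨ p   [eliminate →]
= ¬(¬s ∨ ¬r) ∨ ¬(¬(s ∨ p) ∨ r) ∨ s ∨ p   [eliminate →]
= (¬¬s ∧ ¬¬r) ∨ ¬(¬(s ∨ p) ∨ r) ∨ s ∨ p   [De Morgan]
= (s ∧ ¬¬r) ∨ ¬(¬(s ∨ p) ∨ r) ∨ s ∨ p   [double negation]
= (s ∧ r) ∨ ¬(¬(s ∨ p) ∨ r) ∨ s ∨ p   [double negation]
= (s ∧ r) ∨ (¬¬(s ∨ p) ∧ ¬r) ∨ s ∨ p   [De Morgan]
= (s ∧ r) ∨ ((s ∨ p) ∧ ¬r) ∨ s ∨ p   [double negation]
= (s ∨ s ∨ p ∨ s ∨ p) ∧ (s ∨ ¬r ∨ s ∨ p) ∧ (r ∨ s ∨ p ∨ s ∨ p) ∧ (r ∨ ¬r ∨ s ∨ p)   [distribute ∨ over ∧]
= s ∨ p   [simplify]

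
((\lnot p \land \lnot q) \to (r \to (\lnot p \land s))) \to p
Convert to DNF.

(\lnot p \land \lnot q \land r \land \lnot s) \lor p

((\lnot p \land \lnot q) \to (r \to (\lnot p \land s))) \to p
⇔ \lnot ((\lnot p \land \lnot q) \to (r \to (\lnot p \land s))) \lor p   (eliminate \to)
⇔ \lnot (\lnot (\lnot p \land \lnot q) \lor (r \to (\lnot p \land s))) \lor p   (eliminate \to)
⇔ \lnot (\lnot (\lnot p \land \lnot q) \lor \lnot r \lor (\lnot p \land s)) \lor p   (eliminate \to)
⇔ (\lnot \lnot (\lnot p \land \lnot q) \land \lnot \lnot r \land \lnot (\lnot p \land s)) \lor p   (De Morgan)
⇔ (\lnot p \land \lnot q \land \lnot \lnot r \land \lnot (\lnot p \land s)) \lor p   (double negation)
⇔ (\lnot p \land \lnot q \land r \land \lnot (\lnot p \land s)) \lor p   (double negation)
⇔ (\lnot p \land \lnot q \land r \land (\lnot \lnot p \lor \lnot s)) \lor p   (De Morgan)
⇔ (\lnot p \land \lnot q \land r \land (p \lor \lnot s)) \lor p   (double negation)
⇔ (\lnot p \land \lnot q \land r \land p) \lor (\lnot p \land \lnot q \land r \land \lnot s) \lor p   (distribute \land over \lor)
⇔ (\lnot p \land \lnot q \land r \land \lnot s) \lor p   (simplify)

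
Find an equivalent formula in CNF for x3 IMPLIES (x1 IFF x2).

(NOT x3 OR NOT x1 OR x2) AND (NOT x3 OR NOT x2 OR x1)

x3 IMPLIES (x1 IFF x2)
= NOT x3 OR (x1 IFF x2)   — eliminate IMPLIES
= NOT x3 OR ((x1 IMPLIES x2) AND (x2 IMPLIES x1))   — eliminate IFF
= NOT x3 OR ((NOT x1 OR x2) AND (x2 IMPLIES x1))   — eliminate IMPLIES
= NOT x3 OR ((NOT x1 OR x2) AND (NOT x2 OR x1))   — eliminate IMPLIES
= (NOT x3 OR NOT x1 OR x2) AND (NOT x3 OR NOT x2 OR x1)   — distribute OR over AND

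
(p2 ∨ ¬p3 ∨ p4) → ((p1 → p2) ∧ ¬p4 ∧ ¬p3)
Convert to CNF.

(¬p2 ∨ ¬p3) ∧ (p3 ∨ ¬p1 ∨ p2) ∧ ¬p4

(p2 ∨ ¬p3 ∨ p4) → ((p1 → p2) ∧ ¬p4 ∧ ¬p3)
⇔ ¬(p2 ∨ ¬p3 ∨ p4) ∨ ((p1 → p2) ∧ ¬p4 ∧ ¬p3)   [eliminate →]
⇔ ¬(p2 ∨ ¬p3 ∨ p4) ∨ ((¬p1 ∨ p2) ∧ ¬p4 ∧ ¬p3)   [eliminate →]
⇔ (¬p2 ∧ ¬¬p3 ∧ ¬p4) ∨ ((¬p1 ∨ p2) ∧ ¬p4 ∧ ¬p3)   [De Morgan]
⇔ (¬p2 ∧ p3 ∧ ¬p4) ∨ ((¬p1 ∨ p2) ∧ ¬p4 ∧ ¬p3)   [double negation]
⇔ (¬p2 ∨ ¬p1 ∨ p2) ∧ (¬p2 ∨ ¬p4) ∧ (¬p2 ∨ ¬p3) ∧ (p3 ∨ ¬p1 ∨ p2) ∧ (p3 ∨ ¬p4) ∧ (p3 ∨ ¬p3) ∧ (¬p4 ∨ ¬p1 ∨ p2) ∧ (¬p4 ∨ ¬p4) ∧ (¬p4 ∨ ¬p3)   [distribute ∨ over ∧]
⇔ (¬p2 ∨ ¬p3) ∧ (p3 ∨ ¬p1 ∨ p2) ∧ ¬p4   [simplify]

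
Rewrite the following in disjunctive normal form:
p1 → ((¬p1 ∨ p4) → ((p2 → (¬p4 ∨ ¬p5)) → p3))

¬p1 ∨ (p1 ∧ ¬p4) ∨ (p2 ∧ p4 ∧ p5) ∨ p3

p1 → ((¬p1 ∨ p4) → ((p2 → (¬p4 ∨ ¬p5)) → p3))
≡ ¬p1 ∨ ((¬p1 ∨ p4) → ((p2 → (¬p4 ∨ ¬p5)) → p3))   (eliminate →)
≡ ¬p1 ∨ ¬(¬p1 ∨ p4) ∨ ((p2 → (¬p4 ∨ ¬p5)) → p3)   (eliminate →)
≡ ¬p1 ∨ ¬(¬p1 ∨ p4) ∨ ¬(p2 → (¬p4 ∨ ¬p5)) ∨ p3   (eliminate →)
≡ ¬p1 ∨ ¬(¬p1 ∨ p4) ∨ ¬(¬p2 ∨ ¬p4 ∨ ¬p5) ∨ p3   (eliminate →)
≡ ¬p1 ∨ (¬¬p1 ∧ ¬p4) ∨ ¬(¬p2 ∨ ¬p4 ∨ ¬p5) ∨ p3   (De Morgan)
≡ ¬p1 ∨ (p1 ∧ ¬p4) ∨ ¬(¬p2 ∨ ¬p4 ∨ ¬p5) ∨ p3   (double negation)
≡ ¬p1 ∨ (p1 ∧ ¬p4) ∨ (¬¬p2 ∧ ¬¬p4 ∧ ¬¬p5) ∨ p3   (De Morgan)
≡ ¬p1 ∨ (p1 ∧ ¬p4) ∨ (p2 ∧ ¬¬p4 ∧ ¬¬p5) ∨ p3   (double negation)
≡ ¬p1 ∨ (p1 ∧ ¬p4) ∨ (p2 ∧ p4 ∧ ¬¬p5) ∨ p3   (double negation)
≡ ¬p1 ∨ (p1 ∧ ¬p4) ∨ (p2 ∧ p4 ∧ p5) ∨ p3   (double negation)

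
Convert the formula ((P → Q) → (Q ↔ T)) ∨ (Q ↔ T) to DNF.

((P → Q) → (Q ↔ T)) ∨ (Q ↔ T)
≡ ¬(P → Q) ∨ (Q ↔ T) ∨ (Q ↔ T)   [eliminate →]
≡ ¬(¬P ∨ Q) ∨ (Q ↔ T) ∨ (Q ↔ T)   [eliminate →]
≡ ¬(¬P ∨ Q) ∨ ((Q → T) ∧ (T → Q)) ∨ (Q ↔ T)   [eliminate ↔]
≡ ¬(¬P ∨ Q) ∨ ((¬Q ∨ T) ∧ (T → Q)) ∨ (Q ↔ T)   [eliminate →]
≡ ¬(¬P ∨ Q) ∨ ((¬Q ∨ T) ∧ (¬T ∨ Q)) ∨ (Q ↔ T)   [eliminate →]
≡ ¬(¬P ∨ Q) ∨ ((¬Q ∨ T) ∧ (¬T ∨ Q)) ∨ ((Q → T) ∧ (T → Q))   [eliminate ↔]
≡ ¬(¬P ∨ Q) ∨ ((¬Q ∨ T) ∧ (¬T ∨ Q)) ∨ ((¬Q ∨ T) ∧ (T → Q))   [eliminate →]
≡ ¬(¬P ∨ Q) ∨ ((¬Q ∨ T) ∧ (¬T ∨ Q)) ∨ ((¬Q ∨ T) ∧ (¬T ∨ Q))   [eliminate →]
≡ (¬¬P ∧ ¬Q) ∨ ((¬Q ∨ T) ∧ (¬T ∨ Q)) ∨ ((¬Q ∨ T) ∧ (¬T ∨ Q))   [De Morgan]
≡ (P ∧ ¬Q) ∨ ((¬Q ∨ T) ∧ (¬T ∨ Q)) ∨ ((¬Q ∨ T) ∧ (¬T ∨ Q))   [double negation]
≡ (P ∧ ¬Q) ∨ (¬Q ∧ ¬T) ∨ (¬Q ∧ Q) ∨ (T ∧ ¬T) ∨ (T ∧ Q) ∨ (¬Q ∧ ¬T) ∨ (¬Q ∧ Q) ∨ (T ∧ ¬T) ∨ (T ∧ Q)   [distribute ∧ over ∨]
≡ (P ∧ ¬Q) ∨ (¬Q ∧ ¬T) ∨ (T ∧ Q)   [simplify]

(P ∧ ¬Q) ∨ (¬Q ∧ ¬T) ∨ (T ∧ Q)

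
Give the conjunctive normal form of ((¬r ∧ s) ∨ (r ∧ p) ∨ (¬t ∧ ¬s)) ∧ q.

((¬r ∧ s) ∨ (r ∧ p) ∨ (¬t ∧ ¬s)) ∧ q
= (¬r ∨ r ∨ ¬t) ∧ (¬r ∨ r ∨ ¬s) ∧ (¬r ∨ p ∨ ¬t) ∧ (¬r ∨ p ∨ ¬s) ∧ (s ∨ r ∨ ¬t) ∧ (s ∨ r ∨ ¬s) ∧ (s ∨ p ∨ ¬t) ∧ (s ∨ p ∨ ¬s) ∧ q   [distribute ∨ over ∧]
= (¬r ∨ p ∨ ¬t) ∧ (¬r ∨ p ∨ ¬s) ∧ (s ∨ r ∨ ¬t) ∧ (s ∨ p ∨ ¬t) ∧ q   [simplify]

(¬r ∨ p ∨ ¬t) ∧ (¬r ∨ p ∨ ¬s) ∧ (s ∨ r ∨ ¬t) ∧ (s ∨ p ∨ ¬t) ∧ q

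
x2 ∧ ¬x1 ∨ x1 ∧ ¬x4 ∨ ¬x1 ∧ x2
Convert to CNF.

(x2 ∨ x1) ∧ (x2 ∨ ¬x4) ∧ (¬x1 ∨ ¬x4)

x2 ∧ ¬x1 ∨ x1 ∧ ¬x4 ∨ ¬x1 ∧ x2
⇔ (x2 ∨ x1 ∨ ¬x1) ∧ (x2 ∨ x1 ∨ x2) ∧ (x2 ∨ ¬x4 ∨ ¬x1) ∧ (x2 ∨ ¬x4 ∨ x2) ∧ (¬x1 ∨ x1 ∨ ¬x1) ∧ (¬x1 ∨ x1 ∨ x2) ∧ (¬x1 ∨ ¬x4 ∨ ¬x1) ∧ (¬x1 ∨ ¬x4 ∨ x2)   [distribute ∨ over ∧]
⇔ (x2 ∨ x1) ∧ (x2 ∨ ¬x4) ∧ (¬x1 ∨ ¬x4)   [simplify]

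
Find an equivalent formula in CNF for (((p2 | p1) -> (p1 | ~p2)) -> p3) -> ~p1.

(((p2 | p1) -> (p1 | ~p2)) -> p3) -> ~p1
= ~(((p2 | p1) -> (p1 | ~p2)) -> p3) | ~p1   — eliminate ->
= ~(~((p2 | p1) -> (p1 | ~p2)) | p3) | ~p1   — eliminate ->
= ~(~(~(p2 | p1) | p1 | ~p2) | p3) | ~p1   — eliminate ->
= (~~(~(p2 | p1) | p1 | ~p2) & ~p3) | ~p1   — De Morgan
= ((~(p2 | p1) | p1 | ~p2) & ~p3) | ~p1   — double negation
= (((~p2 & ~p1) | p1 | ~p2) & ~p3) | ~p1   — De Morgan
= (~p2 | p1 | ~p2 | ~p1) & (~p1 | p1 | ~p2 | ~p1) & (~p3 | ~p1)   — distribute | over &
= ~p3 | ~p1   — simplify

~p3 | ~p1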